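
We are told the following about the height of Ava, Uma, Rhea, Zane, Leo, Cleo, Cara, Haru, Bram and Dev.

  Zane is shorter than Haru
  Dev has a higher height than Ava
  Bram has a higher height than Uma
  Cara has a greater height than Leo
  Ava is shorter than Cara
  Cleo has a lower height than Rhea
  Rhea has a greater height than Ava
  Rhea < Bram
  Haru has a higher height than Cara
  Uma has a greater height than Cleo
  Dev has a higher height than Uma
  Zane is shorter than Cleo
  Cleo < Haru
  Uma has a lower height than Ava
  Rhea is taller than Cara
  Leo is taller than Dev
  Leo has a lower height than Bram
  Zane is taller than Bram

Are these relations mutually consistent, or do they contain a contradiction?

We have Zane < Cleo stated directly, yet also Cleo < Uma < Ava < Dev < Leo < Cara < Rhea < Bram < Zane by chaining the others — so Cleo < Zane. Contradiction.

inconsistent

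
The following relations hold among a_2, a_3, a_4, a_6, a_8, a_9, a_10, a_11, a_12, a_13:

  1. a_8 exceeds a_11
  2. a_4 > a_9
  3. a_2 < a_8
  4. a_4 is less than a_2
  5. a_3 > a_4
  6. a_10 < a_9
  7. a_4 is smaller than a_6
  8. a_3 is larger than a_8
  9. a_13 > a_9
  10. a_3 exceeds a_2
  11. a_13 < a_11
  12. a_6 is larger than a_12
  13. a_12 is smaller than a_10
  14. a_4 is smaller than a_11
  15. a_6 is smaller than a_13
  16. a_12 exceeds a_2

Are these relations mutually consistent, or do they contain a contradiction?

We have a_12 < a_10 stated directly, yet also a_10 < a_9 < a_4 < a_2 < a_12 by chaining the others — so a_10 < a_12. Contradiction.

inconsistent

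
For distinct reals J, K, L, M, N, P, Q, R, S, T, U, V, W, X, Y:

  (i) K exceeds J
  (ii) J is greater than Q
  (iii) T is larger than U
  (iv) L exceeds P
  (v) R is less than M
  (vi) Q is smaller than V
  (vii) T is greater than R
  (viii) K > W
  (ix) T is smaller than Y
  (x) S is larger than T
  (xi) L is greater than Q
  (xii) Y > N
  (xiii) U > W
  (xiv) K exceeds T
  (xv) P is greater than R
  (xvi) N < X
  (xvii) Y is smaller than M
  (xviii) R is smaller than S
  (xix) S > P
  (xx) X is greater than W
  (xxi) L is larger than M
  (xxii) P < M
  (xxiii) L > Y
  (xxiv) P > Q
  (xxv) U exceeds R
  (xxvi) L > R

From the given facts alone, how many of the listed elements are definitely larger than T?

5

Directly above T: Y, K, S.
One step further: M, L (5 so far).
Nothing else is reachable above T; 5 in all.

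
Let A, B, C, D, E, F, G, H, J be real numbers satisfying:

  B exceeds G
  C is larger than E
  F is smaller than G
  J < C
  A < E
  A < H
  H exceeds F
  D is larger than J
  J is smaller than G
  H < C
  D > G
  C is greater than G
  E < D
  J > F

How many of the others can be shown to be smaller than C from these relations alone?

6

The elements the relations force below C are A, F, J, E, G, H — no chain reaches any other.
That is 6.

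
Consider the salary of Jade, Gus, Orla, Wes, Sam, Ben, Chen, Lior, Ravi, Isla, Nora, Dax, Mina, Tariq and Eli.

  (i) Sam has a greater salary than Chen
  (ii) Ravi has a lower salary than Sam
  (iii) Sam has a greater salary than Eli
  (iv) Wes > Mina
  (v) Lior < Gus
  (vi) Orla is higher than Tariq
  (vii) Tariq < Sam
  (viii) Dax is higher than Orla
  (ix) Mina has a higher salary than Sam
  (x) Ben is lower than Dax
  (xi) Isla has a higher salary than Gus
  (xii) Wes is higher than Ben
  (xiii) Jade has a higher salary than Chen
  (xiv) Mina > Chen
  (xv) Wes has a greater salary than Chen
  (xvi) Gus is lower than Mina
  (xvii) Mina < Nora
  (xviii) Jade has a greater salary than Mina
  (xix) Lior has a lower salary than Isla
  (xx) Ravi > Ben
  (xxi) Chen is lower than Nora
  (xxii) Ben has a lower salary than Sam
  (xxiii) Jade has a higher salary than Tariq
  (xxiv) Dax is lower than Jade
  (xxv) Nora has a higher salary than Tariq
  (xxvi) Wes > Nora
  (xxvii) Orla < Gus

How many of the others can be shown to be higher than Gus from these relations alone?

From Gus the given relations immediately reach Mina, Isla.
From those, Nora, Jade, Wes — 5 in total.
No other element is forced above Gus by the given relations, so the count is 5.

5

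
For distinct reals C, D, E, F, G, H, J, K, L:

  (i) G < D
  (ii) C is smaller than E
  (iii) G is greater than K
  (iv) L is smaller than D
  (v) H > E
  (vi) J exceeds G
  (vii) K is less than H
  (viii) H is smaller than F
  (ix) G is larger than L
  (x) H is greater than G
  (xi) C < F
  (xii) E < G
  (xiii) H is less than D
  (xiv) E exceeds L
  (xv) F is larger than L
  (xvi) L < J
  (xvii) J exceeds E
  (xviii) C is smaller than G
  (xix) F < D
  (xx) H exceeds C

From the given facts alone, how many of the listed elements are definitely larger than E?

5

From E the given relations immediately reach G, H, J.
From those, F, D — 5 in total.
No other element is forced above E by the given relations, so the count is 5.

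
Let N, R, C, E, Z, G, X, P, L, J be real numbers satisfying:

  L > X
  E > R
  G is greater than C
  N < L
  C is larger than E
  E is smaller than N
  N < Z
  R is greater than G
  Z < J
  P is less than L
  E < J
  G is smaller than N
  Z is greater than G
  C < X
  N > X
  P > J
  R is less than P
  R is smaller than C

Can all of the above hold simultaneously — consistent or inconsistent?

Chaining the given relations yields G < R < E < C, so G < C. But one relation states C < G. These cannot both hold.

inconsistent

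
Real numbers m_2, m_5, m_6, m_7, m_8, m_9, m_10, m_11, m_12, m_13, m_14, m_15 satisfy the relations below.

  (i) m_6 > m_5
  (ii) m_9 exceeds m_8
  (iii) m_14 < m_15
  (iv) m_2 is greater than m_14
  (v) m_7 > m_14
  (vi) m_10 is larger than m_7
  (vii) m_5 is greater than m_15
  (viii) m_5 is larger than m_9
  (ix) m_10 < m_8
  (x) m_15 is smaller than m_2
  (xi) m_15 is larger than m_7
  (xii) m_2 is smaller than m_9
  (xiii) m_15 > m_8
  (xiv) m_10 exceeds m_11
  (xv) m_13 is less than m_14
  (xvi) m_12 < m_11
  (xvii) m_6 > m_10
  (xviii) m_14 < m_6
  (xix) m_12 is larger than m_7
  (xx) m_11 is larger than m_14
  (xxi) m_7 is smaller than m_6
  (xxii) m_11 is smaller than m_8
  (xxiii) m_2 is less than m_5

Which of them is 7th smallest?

m_8

Chaining the given pairs: m_13 < m_14 < m_7 < m_12 < m_11 < m_10 < m_8 < m_15 < m_2 < m_9 < m_5 < m_6.
Counting 7 from the smallest end gives m_8.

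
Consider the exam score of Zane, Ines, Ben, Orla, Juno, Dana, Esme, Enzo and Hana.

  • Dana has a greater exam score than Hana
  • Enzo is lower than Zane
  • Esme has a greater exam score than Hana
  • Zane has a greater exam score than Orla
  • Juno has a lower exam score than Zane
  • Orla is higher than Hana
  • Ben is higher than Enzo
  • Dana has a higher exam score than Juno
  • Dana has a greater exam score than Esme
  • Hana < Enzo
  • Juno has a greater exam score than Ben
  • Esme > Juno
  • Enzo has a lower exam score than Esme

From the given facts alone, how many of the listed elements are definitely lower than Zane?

The elements the relations force below Zane are Hana, Enzo, Ben, Juno, Orla — no chain reaches any other.
That is 5.

5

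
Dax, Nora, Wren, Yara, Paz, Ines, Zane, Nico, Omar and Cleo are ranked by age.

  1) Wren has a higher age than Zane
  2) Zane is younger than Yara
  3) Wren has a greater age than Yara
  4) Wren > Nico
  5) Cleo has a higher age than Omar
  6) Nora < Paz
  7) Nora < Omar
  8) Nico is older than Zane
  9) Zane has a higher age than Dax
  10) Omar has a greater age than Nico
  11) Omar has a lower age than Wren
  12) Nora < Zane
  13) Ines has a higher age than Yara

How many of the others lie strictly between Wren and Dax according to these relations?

Chaining upward from Dax reaches: Zane, Yara, Ines, Nico, Omar, Cleo.
Chaining downward from Wren reaches: Nora, Zane, Yara, Nico, Omar.
Strictly between Dax and Wren are those in both lists: Zane, Yara, Nico, Omar — 4 elements.

4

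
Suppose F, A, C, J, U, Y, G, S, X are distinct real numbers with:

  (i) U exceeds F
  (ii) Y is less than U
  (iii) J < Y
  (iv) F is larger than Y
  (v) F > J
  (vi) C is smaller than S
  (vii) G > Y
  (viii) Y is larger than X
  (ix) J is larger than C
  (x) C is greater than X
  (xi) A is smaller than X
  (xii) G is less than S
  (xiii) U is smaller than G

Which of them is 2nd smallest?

Piecing the relations together gives one ordering: A < X < C < J < Y < F < U < G < S.
Counting 2 from the smallest end gives X.

X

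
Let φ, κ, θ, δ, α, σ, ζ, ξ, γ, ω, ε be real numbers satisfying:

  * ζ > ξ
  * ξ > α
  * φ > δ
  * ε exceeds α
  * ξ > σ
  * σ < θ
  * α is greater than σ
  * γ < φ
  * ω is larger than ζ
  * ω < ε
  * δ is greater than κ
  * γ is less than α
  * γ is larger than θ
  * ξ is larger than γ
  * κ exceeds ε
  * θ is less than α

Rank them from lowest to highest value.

Nothing is placed below σ, so it is least; from there σ < θ; θ < γ; γ < α; α < ξ; ξ < ζ; ζ < ω; ω < ε; ε < κ; κ < δ; δ < φ, each given directly.

σ < θ < γ < α < ξ < ζ < ω < ε < κ < δ < φ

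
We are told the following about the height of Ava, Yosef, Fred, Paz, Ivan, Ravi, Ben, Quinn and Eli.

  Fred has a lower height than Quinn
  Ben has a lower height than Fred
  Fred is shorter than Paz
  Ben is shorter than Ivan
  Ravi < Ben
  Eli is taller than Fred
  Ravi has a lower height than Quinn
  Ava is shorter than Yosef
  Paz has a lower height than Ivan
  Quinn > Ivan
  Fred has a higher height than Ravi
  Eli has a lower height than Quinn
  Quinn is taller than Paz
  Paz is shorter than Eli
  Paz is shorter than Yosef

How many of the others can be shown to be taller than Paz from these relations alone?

4

The elements the relations force above Paz are Yosef, Eli, Ivan, Quinn — no chain reaches any other.
That is 4.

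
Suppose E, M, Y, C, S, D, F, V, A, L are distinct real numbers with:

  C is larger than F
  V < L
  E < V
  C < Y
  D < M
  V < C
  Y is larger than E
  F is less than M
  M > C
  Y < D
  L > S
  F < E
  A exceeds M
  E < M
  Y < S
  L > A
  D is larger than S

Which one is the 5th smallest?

The consecutive relations fix a unique order: F < E < V < C < Y < S < D < M < A < L.
Counting 5 from the smallest end gives Y.

Y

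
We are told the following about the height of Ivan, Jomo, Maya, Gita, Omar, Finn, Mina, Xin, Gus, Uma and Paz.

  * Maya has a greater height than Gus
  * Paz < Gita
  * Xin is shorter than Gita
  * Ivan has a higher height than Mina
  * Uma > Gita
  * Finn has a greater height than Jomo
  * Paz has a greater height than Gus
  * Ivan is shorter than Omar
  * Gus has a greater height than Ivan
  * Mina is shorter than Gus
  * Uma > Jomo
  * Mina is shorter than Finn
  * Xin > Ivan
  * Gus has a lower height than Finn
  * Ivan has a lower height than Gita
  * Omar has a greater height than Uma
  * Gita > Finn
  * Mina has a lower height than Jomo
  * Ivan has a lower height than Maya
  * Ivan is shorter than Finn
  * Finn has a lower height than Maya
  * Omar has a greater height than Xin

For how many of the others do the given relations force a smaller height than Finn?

The elements the relations force below Finn are Mina, Ivan, Gus, Jomo — no chain reaches any other.
That is 4.

4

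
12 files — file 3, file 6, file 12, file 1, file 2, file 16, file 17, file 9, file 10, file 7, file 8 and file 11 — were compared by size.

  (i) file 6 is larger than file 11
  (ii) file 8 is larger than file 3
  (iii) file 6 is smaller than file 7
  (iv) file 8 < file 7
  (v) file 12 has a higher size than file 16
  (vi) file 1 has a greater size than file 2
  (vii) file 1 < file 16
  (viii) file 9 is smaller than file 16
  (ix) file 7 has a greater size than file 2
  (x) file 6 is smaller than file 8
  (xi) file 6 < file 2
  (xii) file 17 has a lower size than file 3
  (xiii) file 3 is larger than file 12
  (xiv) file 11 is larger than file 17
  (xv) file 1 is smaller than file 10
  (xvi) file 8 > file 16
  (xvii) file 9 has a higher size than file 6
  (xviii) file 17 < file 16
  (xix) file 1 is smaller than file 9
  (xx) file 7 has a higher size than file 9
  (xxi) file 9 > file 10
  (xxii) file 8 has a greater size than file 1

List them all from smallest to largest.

file 17 < file 11 < file 6 < file 2 < file 1 < file 10 < file 9 < file 16 < file 12 < file 3 < file 8 < file 7

Nothing is placed below file 17, so it is least; from there file 17 < file 11; file 11 < file 6; file 6 < file 2; file 2 < file 1; file 1 < file 10; file 10 < file 9; file 9 < file 16; file 16 < file 12; file 12 < file 3; file 3 < file 8; file 8 < file 7, each given directly.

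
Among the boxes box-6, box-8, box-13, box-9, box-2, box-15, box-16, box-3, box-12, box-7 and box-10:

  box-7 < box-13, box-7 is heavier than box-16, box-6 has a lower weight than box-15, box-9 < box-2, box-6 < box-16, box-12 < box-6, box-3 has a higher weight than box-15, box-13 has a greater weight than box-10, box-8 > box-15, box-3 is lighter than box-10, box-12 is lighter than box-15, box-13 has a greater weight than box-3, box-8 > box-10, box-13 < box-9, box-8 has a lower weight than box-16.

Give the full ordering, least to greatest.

The consecutive links are each given: box-12 < box-6; box-6 < box-15; box-15 < box-3; box-3 < box-10; box-10 < box-8; box-8 < box-16; box-16 < box-7; box-7 < box-13; box-13 < box-9; box-9 < box-2.

box-12 < box-6 < box-15 < box-3 < box-10 < box-8 < box-16 < box-7 < box-13 < box-9 < box-2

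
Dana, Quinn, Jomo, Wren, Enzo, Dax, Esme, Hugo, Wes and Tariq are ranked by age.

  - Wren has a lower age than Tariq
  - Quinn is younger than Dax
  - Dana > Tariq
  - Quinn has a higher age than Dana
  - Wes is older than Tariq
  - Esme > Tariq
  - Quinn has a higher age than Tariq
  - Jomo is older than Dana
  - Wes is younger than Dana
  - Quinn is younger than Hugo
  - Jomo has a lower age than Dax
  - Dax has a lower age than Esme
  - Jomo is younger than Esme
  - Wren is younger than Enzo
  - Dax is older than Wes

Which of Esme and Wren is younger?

Link the given pairs in sequence: Wren < Tariq; Tariq < Wes; Wes < Dana; Dana < Jomo; Jomo < Dax; Dax < Esme.
Together: Wren < Tariq < Wes < Dana < Jomo < Dax < Esme.
So Wren < Esme; Wren is the younger of the two.

Wren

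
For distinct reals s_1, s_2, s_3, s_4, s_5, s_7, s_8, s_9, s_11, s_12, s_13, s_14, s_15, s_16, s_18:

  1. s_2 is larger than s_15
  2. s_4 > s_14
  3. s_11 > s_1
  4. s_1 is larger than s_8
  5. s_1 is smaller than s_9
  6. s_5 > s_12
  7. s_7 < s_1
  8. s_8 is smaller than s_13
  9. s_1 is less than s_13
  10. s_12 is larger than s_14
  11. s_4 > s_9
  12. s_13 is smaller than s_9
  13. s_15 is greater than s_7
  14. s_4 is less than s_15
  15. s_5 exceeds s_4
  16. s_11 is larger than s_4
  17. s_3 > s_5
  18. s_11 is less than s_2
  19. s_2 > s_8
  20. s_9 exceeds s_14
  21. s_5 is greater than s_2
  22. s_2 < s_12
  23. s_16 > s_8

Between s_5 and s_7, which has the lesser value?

s_7 < s_1 and s_1 < s_13 give s_7 < s_13.
With s_13 < s_9: s_7 < s_1 < s_13 < s_9.
With s_9 < s_4: s_7 < s_1 < s_13 < s_9 < s_4.
With s_4 < s_11: s_7 < s_1 < s_13 < s_9 < s_4 < s_11.
Then s_11 < s_2 extends the chain to s_2.
Then s_2 < s_12 extends the chain to s_12.
With s_12 < s_5: s_7 < s_1 < s_13 < s_9 < s_4 < s_11 < s_2 < s_12 < s_5.
So s_7 < s_5; s_7 is the smaller of the two.

s_7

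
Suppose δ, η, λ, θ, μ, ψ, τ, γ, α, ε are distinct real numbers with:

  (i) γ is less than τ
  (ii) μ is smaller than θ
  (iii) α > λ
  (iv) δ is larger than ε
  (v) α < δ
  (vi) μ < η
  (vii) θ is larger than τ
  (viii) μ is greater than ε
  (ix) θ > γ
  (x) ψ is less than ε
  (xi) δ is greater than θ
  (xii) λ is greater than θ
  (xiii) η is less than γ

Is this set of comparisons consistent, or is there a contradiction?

consistent

The single ordering ψ < ε < μ < η < γ < τ < θ < λ < α < δ satisfies every listed relation, so no contradiction arises.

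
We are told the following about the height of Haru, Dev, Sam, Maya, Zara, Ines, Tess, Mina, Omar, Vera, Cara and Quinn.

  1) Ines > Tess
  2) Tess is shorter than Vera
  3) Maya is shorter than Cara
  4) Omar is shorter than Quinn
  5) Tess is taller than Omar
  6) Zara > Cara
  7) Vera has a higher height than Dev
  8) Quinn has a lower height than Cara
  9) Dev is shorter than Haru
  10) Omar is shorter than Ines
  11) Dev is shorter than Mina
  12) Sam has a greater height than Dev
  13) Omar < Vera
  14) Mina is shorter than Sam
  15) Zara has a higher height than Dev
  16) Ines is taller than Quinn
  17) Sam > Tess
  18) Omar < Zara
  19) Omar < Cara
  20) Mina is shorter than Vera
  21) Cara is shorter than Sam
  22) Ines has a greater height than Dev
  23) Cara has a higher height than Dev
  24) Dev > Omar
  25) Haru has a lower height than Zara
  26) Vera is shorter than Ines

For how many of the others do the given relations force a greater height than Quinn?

4

The elements the relations force above Quinn are Cara, Sam, Zara, Ines — no chain reaches any other.
That is 4.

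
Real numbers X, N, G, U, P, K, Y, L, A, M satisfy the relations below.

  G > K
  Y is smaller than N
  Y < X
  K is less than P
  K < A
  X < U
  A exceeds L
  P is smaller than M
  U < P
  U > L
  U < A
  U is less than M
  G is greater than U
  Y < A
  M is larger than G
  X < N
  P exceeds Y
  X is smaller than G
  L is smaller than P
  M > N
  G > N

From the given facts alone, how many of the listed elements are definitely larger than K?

4

The elements the relations force above K are P, G, A, M — no chain reaches any other.
That is 4.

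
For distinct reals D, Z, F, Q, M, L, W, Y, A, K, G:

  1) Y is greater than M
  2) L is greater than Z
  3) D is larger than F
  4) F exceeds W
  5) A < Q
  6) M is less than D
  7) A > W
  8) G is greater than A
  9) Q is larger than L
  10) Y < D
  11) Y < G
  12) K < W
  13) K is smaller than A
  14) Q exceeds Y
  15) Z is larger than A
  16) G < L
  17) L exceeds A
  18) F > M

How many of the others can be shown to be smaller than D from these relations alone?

5

Directly below D: M, F, Y.
One step further: W (4 so far).
One step further: K (5 so far).
No other element is forced below D by the given relations, so the count is 5.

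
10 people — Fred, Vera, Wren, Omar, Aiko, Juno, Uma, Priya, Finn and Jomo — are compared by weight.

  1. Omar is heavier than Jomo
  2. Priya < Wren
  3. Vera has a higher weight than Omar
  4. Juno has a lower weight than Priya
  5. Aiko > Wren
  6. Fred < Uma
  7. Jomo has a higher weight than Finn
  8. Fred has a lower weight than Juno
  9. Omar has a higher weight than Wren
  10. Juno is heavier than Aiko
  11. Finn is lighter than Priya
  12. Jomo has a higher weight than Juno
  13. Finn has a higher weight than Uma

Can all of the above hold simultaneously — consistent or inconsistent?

inconsistent

We have Juno < Priya stated directly, yet also Priya < Wren < Aiko < Juno by chaining the others — so Priya < Juno. Contradiction.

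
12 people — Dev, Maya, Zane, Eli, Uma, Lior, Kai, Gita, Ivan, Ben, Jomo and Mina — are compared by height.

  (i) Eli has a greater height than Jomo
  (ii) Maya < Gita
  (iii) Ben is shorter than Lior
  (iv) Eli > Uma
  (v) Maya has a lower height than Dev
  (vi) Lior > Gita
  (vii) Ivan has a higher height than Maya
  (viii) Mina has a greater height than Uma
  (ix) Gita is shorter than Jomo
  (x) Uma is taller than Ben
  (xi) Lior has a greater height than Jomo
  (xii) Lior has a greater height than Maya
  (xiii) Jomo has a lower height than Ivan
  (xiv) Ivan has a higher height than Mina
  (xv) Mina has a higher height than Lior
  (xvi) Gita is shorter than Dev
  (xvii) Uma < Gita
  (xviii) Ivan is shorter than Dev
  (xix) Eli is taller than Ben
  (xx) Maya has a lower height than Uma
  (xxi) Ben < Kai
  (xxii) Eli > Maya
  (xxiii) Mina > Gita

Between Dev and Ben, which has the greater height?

Dev

Link the given pairs in sequence: Ben < Uma; Uma < Gita; Gita < Jomo; Jomo < Lior; Lior < Mina; Mina < Ivan; Ivan < Dev.
Together: Ben < Uma < Gita < Jomo < Lior < Mina < Ivan < Dev.
So Ben < Dev; Dev is the taller of the two.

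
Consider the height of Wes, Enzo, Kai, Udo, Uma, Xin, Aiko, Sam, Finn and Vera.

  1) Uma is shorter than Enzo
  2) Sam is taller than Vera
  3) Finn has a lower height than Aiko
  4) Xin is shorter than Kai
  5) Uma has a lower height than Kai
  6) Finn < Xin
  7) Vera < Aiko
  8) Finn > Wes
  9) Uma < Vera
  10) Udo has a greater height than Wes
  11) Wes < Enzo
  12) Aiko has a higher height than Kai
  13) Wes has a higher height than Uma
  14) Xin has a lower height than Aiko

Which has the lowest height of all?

Chaining upward from Uma: directly above it, Wes, Enzo, Vera, Kai; then Finn, Udo, Aiko, Sam; then Xin.
That covers every other element, and nothing is given below Uma, so Uma is the lowest height.

Uma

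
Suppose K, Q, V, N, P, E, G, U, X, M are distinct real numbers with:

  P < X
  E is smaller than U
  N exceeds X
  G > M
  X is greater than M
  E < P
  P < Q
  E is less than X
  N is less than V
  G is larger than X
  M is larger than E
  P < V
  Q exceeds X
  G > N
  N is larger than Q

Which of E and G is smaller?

E

E < P and P < X give E < X.
Then X < Q extends the chain to Q.
Then Q < N extends the chain to N.
Then N < G extends the chain to G.
So E < G; E is the smaller of the two.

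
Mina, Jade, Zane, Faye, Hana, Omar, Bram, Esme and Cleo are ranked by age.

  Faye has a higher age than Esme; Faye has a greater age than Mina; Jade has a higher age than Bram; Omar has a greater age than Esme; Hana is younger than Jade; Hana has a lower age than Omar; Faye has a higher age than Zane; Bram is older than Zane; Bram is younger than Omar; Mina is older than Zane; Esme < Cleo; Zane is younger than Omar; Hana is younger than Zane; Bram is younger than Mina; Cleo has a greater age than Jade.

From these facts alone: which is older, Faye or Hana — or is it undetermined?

Link the given pairs in sequence: Hana < Zane; Zane < Bram; Bram < Mina; Mina < Faye.
Chaining these gives Hana < Zane < Bram < Mina < Faye.
So Faye is older.

Faye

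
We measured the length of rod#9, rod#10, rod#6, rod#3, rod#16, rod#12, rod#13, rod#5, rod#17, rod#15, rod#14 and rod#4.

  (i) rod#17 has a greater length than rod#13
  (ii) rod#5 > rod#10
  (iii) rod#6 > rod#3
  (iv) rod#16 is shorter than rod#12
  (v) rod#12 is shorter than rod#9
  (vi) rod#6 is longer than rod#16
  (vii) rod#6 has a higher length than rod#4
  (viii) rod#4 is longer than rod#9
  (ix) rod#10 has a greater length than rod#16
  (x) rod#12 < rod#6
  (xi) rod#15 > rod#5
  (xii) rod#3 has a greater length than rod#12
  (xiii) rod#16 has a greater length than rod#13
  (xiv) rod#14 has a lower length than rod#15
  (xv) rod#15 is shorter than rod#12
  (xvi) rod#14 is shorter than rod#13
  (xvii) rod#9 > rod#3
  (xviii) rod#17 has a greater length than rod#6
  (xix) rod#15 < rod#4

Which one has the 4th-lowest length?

rod#10

Piecing the relations together gives one ordering: rod#14 < rod#13 < rod#16 < rod#10 < rod#5 < rod#15 < rod#12 < rod#3 < rod#9 < rod#4 < rod#6 < rod#17.
Counting 4 from the smallest end gives rod#10.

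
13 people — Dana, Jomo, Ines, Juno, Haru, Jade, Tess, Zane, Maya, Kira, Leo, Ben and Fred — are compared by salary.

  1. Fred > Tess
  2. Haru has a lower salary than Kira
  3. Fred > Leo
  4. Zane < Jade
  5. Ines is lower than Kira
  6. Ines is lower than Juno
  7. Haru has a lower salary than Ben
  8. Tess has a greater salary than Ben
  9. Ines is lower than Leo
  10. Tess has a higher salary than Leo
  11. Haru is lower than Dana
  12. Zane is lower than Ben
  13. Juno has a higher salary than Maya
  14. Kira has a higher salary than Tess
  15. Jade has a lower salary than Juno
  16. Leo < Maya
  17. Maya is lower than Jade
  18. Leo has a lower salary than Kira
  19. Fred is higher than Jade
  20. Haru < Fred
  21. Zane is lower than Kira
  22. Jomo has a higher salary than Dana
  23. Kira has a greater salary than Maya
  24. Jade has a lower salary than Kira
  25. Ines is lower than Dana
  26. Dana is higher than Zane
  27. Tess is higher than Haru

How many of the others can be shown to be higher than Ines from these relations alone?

9

From Ines the given relations immediately reach Leo, Dana, Juno, Kira.
From those, Maya, Tess, Fred, Jomo — 8 in total.
From those, Jade — 9 in total.
No other element is forced above Ines by the given relations, so the count is 9.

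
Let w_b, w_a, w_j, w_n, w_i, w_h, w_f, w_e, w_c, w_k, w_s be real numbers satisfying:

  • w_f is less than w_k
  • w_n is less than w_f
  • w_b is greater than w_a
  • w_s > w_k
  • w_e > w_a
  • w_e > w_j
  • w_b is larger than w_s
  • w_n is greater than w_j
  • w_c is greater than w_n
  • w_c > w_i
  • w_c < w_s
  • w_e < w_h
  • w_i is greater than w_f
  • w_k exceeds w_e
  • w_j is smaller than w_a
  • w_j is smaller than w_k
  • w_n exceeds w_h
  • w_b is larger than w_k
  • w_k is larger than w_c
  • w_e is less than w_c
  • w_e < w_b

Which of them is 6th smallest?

w_f

Piecing the relations together gives one ordering: w_j < w_a < w_e < w_h < w_n < w_f < w_i < w_c < w_k < w_s < w_b.
The 6th smallest is w_f.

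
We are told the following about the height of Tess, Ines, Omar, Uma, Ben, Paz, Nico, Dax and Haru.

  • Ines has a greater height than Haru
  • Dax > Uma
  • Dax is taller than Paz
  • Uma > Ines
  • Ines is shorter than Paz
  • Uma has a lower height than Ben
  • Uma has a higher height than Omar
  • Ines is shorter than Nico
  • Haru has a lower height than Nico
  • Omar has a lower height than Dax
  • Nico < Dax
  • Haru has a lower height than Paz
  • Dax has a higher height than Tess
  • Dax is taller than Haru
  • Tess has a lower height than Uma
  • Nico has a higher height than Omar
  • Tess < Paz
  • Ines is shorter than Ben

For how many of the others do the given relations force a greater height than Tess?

Directly above Tess: Uma, Paz, Dax.
One step further: Ben (4 so far).
No other element is forced above Tess by the given relations, so the count is 4.

4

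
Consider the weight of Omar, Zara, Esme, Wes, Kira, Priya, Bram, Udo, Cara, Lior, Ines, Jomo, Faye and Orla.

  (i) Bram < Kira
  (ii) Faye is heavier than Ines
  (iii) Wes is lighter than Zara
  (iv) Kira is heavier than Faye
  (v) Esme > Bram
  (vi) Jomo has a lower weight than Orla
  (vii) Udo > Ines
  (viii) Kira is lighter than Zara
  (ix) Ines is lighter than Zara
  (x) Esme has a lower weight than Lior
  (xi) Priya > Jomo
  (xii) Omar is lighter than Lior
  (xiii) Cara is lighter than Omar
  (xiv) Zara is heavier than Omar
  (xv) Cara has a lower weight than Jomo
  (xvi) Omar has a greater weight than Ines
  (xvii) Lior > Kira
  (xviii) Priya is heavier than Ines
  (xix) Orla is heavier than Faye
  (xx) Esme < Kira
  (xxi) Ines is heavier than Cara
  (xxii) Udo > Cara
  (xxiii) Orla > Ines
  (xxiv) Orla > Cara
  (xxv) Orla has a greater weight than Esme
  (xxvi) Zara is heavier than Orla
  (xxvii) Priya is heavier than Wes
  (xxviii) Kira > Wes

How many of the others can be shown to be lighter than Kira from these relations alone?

6

The elements the relations force below Kira are Wes, Bram, Cara, Ines, Faye, Esme — no chain reaches any other.
That is 6.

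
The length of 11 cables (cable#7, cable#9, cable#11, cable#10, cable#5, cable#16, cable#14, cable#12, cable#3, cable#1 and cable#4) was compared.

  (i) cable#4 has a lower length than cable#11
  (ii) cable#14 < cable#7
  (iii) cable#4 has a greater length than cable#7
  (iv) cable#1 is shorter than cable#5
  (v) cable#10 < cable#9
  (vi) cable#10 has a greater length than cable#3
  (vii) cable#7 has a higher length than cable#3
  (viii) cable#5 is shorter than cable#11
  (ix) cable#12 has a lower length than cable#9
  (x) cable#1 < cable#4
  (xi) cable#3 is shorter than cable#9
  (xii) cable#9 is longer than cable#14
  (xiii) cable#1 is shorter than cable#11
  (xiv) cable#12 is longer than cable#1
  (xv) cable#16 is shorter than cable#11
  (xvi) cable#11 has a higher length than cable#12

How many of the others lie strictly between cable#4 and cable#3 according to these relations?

1

The relations place cable#3 below cable#4. An element lies strictly between them when it is forced above cable#3 and also forced below cable#4.
Above cable#3: {cable#10, cable#7, cable#11, cable#9}. Below cable#4: {cable#14, cable#1, cable#7}.
Intersection: {cable#7} — 1.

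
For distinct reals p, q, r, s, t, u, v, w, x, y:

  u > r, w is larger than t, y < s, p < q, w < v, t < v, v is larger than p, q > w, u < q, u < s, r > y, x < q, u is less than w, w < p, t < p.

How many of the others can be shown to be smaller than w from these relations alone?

4

Directly below w: t, u.
One step further: r (3 so far).
One step further: y (4 so far).
Nothing else is reachable below w; 4 in all.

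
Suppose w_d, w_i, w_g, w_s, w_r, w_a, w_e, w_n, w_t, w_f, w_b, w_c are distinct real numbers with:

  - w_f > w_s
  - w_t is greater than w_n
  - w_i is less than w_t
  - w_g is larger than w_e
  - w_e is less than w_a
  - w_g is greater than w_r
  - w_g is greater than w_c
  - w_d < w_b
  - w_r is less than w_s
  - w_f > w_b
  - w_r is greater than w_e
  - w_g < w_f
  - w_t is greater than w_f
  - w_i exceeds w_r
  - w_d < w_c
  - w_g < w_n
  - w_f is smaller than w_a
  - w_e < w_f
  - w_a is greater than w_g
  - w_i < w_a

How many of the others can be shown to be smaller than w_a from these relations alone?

From w_a the given relations immediately reach w_e, w_i, w_g, w_f.
From those, w_r, w_s, w_b, w_c — 8 in total.
From those, w_d — 9 in total.
Nothing else is reachable below w_a; 9 in all.

9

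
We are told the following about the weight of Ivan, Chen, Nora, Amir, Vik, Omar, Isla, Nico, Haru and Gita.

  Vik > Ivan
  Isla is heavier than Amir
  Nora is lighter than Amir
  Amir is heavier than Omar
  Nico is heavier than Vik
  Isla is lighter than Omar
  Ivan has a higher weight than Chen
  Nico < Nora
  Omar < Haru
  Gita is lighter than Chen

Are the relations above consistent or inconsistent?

inconsistent

Chaining the given relations yields Amir < Isla < Omar, so Amir < Omar. But one relation states Omar < Amir. These cannot both hold.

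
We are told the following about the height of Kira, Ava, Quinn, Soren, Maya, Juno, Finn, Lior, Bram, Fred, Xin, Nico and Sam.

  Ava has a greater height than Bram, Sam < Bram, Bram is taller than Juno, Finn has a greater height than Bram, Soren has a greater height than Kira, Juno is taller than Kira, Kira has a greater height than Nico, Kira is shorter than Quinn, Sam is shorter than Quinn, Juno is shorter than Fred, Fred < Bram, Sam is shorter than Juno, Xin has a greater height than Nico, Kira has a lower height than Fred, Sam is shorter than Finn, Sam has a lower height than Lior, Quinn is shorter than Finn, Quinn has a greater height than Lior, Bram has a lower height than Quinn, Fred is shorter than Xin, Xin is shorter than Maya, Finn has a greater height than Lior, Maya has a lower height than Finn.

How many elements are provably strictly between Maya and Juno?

The relations place Juno below Maya. An element lies strictly between them when it is forced above Juno and also forced below Maya.
Above Juno: {Fred, Xin, Bram, Quinn, Finn, Ava}. Below Maya: {Nico, Kira, Sam, Fred, Xin}.
Intersection: {Fred, Xin} — 2.

2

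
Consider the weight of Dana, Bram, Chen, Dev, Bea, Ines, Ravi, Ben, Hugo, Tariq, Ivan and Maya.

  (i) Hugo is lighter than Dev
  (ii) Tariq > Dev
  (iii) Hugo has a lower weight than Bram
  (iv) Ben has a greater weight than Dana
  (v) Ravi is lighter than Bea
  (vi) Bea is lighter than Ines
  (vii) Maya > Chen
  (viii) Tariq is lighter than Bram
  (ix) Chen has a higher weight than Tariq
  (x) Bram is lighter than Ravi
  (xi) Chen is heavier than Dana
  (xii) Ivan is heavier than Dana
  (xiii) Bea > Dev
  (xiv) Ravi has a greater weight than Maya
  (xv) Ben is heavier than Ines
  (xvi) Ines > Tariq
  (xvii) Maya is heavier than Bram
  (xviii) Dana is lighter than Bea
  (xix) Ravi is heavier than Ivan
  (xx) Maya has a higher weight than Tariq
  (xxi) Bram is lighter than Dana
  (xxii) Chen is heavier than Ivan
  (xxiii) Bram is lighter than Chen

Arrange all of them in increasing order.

Nothing is placed below Hugo, so it is least; from there Hugo < Dev; Dev < Tariq; Tariq < Bram; Bram < Dana; Dana < Ivan; Ivan < Chen; Chen < Maya; Maya < Ravi; Ravi < Bea; Bea < Ines; Ines < Ben, each given directly.

Hugo < Dev < Tariq < Bram < Dana < Ivan < Chen < Maya < Ravi < Bea < Ines < Ben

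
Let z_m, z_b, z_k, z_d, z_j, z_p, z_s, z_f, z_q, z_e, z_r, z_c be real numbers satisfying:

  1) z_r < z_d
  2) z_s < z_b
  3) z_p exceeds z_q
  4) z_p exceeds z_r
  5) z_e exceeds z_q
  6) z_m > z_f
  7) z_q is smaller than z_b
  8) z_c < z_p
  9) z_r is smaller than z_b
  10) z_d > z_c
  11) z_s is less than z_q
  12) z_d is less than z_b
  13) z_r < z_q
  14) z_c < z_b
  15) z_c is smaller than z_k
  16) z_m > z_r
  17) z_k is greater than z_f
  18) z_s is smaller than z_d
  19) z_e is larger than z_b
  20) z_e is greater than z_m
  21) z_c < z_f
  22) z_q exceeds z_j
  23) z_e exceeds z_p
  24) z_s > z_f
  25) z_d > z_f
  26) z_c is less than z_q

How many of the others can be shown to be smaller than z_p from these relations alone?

From z_p the given relations immediately reach z_c, z_r, z_q.
From those, z_s, z_j — 5 in total.
From those, z_f — 6 in total.
No other element is forced below z_p by the given relations, so the count is 6.

6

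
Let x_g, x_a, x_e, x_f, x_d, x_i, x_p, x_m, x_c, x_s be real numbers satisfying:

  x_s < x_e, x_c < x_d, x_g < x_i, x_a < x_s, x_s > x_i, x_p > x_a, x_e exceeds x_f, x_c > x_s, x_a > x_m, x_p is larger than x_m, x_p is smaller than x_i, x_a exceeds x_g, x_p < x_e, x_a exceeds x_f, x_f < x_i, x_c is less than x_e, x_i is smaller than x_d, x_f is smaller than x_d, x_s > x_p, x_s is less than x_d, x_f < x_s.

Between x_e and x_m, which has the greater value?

x_e

Link the given pairs in sequence: x_m < x_a; x_a < x_p; x_p < x_i; x_i < x_s; x_s < x_c; x_c < x_e.
Chaining these gives x_m < x_a < x_p < x_i < x_s < x_c < x_e.
So x_m < x_e; x_e is the larger of the two.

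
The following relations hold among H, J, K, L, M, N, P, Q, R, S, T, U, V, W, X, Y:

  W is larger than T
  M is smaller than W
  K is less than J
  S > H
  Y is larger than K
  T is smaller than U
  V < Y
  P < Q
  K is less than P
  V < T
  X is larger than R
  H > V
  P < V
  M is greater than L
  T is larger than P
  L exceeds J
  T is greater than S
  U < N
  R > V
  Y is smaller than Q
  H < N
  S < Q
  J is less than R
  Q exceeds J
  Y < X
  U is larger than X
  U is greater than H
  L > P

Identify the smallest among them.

K

Chaining upward from K: directly above it, P, J, Y; then V, R, T, L, X, Q; then H, M, U, W; then S, N.
That covers every other element, and nothing is given below K, so K is the smallest.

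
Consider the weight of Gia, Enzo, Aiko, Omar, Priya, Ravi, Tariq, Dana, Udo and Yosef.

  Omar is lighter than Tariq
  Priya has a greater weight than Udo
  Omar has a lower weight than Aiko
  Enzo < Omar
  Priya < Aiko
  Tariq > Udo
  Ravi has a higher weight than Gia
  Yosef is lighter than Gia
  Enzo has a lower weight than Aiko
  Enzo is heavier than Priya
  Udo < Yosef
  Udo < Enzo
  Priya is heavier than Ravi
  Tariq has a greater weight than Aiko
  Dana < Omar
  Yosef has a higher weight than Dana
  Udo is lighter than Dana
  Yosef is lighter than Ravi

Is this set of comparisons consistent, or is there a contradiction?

consistent

Every relation is compatible with Udo < Dana < Yosef < Gia < Ravi < Priya < Enzo < Omar < Aiko < Tariq; the set is consistent.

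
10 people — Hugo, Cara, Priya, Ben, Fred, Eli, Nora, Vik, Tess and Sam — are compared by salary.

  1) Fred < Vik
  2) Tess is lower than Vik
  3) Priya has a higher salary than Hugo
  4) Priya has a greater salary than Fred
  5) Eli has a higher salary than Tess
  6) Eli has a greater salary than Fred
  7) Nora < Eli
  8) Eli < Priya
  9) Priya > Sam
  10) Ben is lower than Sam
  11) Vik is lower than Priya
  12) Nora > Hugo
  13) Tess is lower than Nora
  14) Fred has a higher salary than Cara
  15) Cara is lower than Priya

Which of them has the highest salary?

Chaining downward from Priya: directly below it, Cara, Hugo, Fred, Sam, Vik, Eli; then Ben, Tess, Nora.
That covers every other element, and nothing is given above Priya, so Priya is the highest salary.

Priya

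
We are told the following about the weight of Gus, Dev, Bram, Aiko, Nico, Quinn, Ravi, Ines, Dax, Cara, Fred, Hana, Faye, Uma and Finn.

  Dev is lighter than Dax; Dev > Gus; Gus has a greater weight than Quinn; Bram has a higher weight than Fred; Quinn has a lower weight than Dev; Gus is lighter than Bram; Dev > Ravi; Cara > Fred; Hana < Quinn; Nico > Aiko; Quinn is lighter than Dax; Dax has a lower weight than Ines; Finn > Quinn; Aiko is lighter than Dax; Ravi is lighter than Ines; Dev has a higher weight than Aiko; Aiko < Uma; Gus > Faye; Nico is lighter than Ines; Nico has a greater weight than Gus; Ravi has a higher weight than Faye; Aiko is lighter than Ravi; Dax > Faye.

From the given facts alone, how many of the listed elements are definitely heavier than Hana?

Directly above Hana: Quinn.
One step further: Gus, Finn, Dev, Dax (5 so far).
One step further: Nico, Bram, Ines (8 so far).
No other element is forced above Hana by the given relations, so the count is 8.

8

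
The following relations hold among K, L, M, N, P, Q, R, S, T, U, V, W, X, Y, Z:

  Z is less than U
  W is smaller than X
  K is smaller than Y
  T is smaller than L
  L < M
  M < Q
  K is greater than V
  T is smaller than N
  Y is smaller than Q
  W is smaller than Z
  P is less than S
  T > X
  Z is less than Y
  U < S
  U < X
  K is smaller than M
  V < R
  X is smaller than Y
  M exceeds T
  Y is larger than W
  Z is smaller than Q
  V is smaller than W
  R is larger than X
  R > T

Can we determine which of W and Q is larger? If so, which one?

W < Z and Z < U give W < U.
With U < X: W < Z < U < X.
With X < T: W < Z < U < X < T.
With T < L: W < Z < U < X < T < L.
With L < M: W < Z < U < X < T < L < M.
Then M < Q extends the chain to Q.
So Q is larger.

Q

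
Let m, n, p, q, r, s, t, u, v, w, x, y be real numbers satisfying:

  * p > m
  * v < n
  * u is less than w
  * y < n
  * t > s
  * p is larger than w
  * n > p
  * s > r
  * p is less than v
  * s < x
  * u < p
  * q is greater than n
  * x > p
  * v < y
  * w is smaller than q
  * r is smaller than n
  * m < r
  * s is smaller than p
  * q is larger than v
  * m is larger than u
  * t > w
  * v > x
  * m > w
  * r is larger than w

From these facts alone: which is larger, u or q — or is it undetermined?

q

Link the given pairs in sequence: u < w; w < m; m < r; r < s; s < p; p < x; x < v; v < y; y < n; n < q.
Together: u < w < m < r < s < p < x < v < y < n < q.
So q is larger.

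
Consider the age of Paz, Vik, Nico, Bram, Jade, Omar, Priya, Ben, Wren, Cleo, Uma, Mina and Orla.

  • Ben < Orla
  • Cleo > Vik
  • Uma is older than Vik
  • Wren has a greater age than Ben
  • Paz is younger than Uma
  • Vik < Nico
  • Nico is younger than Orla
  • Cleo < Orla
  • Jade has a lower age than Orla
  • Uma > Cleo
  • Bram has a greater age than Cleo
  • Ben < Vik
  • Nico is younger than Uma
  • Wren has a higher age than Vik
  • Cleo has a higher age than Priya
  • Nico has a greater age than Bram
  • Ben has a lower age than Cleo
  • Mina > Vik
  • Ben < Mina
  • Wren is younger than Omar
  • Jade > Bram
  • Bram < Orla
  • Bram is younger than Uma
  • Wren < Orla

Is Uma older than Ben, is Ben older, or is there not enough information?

Ben < Vik and Vik < Cleo give Ben < Cleo.
Then Cleo < Bram extends the chain to Bram.
With Bram < Nico: Ben < Vik < Cleo < Bram < Nico.
Then Nico < Uma extends the chain to Uma.
So Uma is older.

Uma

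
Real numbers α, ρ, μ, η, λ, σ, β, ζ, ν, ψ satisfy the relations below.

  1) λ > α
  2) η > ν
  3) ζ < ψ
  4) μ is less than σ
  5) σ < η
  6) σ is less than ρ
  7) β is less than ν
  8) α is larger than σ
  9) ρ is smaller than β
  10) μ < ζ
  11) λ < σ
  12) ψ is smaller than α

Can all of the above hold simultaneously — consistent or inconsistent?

We have σ < α stated directly, yet also α < λ < σ by chaining the others — so α < σ. Contradiction.

inconsistent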